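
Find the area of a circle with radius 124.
Area = pi * r²
Area = pi * 124²
Area = pi * 15376
Area = 48305.13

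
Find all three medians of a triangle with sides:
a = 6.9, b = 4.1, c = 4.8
Using m_x = ½√(2y² + 2z² - x²):
m_a = ½√(2·4.1² + 2·4.8² - 6.9²) = ½√32.09 = 2.832
m_b = ½√(2·6.9² + 2·4.8² - 4.1²) = ½√124.49 = 5.579
m_c = ½√(2·6.9² + 2·4.1² - 4.8²) = ½√105.8 = 5.143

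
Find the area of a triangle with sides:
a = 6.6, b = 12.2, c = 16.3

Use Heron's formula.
s = (a+b+c)/2 = (6.6+12.2+16.3)/2 = 17.55
A = √(s(s-a)(s-b)(s-c)) = √(17.55·10.95·5.35·1.25)
A = √1285.15 = 35.85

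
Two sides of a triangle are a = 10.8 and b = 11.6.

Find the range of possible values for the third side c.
By the triangle inequality: |a - b| < c < a + b
|10.8 - 11.6| < c < 10.8 + 11.6
0.8 < c < 22.4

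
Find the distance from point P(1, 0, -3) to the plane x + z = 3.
d = |1(1) + 0(0) + 1(-3) - (3)| / √(1² + 0² + 1²) = 5/√2 = 3.536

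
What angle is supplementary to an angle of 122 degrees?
Supplementary angles sum to 180 degrees.
Other angle = 180 - 122
Other angle = 58 degrees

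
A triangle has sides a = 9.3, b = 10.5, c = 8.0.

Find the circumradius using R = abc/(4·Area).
s = (a+b+c)/2 = 13.9
Area = √(s(s-a)(s-b)(s-c)) = √(13.9·4.6·3.4·5.9) = 35.8139
R = abc/(4·Area) = (9.3·10.5·8.0)/(4·35.8139) = 781.2/143.2556 = 5.453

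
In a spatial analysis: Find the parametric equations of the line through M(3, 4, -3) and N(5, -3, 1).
Direction vector d = N - M = (2, -7, 4)
x = 3 + 2t, y = 4 - 7t, z = -3 + 4t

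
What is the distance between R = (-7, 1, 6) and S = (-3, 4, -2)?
d = √[(4)² + (3)² + (-8)²] = √89 = 9.434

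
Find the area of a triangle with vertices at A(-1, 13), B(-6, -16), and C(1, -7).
Using the coordinate formula: Area = (1/2)|x₁(y₂-y₃) + x₂(y₃-y₁) + x₃(y₁-y₂)|
Area = (1/2)|(-1)((-16)-(-7)) + (-6)((-7)-13) + 1(13-(-16))|
Area = (1/2)|(-1)*(-9) + (-6)*(-20) + 1*29|
Area = (1/2)|9 + 120 + 29|
Area = (1/2)*158 = 79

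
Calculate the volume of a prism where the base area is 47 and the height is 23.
Volume = base area * height
Volume = 47 * 23
Volume = 1081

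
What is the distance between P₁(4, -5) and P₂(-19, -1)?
Using the distance formula: d = sqrt((x₂-x₁)² + (y₂-y₁)²)
dx = (-19) - 4 = -23
dy = (-1) - (-5) = 4
d = sqrt((-23)² + 4²) = sqrt(529 + 16) = sqrt(545) = 23.35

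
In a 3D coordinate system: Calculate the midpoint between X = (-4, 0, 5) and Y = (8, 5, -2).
Midpoint = ((-4+8)/2, (0+5)/2, (5-2)/2) = (2, 2.5, 1.5)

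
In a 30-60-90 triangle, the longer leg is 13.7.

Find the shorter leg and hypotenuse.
In a 30-60-90 triangle, sides are in ratio 1 : √3 : 2.
Long leg = short leg·√3  →  short leg = 13.7/√3 = 7.91
Hypotenuse = 2·(short leg) = 2·13.7/√3 = 15.82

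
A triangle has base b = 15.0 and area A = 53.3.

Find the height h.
A = ½bh  →  h = 2A/b
h = 2·53.3/15.0 = 7.107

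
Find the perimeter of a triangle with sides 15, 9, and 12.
Perimeter = sum of all sides
Perimeter = 15 + 9 + 12
Perimeter = 36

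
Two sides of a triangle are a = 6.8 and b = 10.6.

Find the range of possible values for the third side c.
By the triangle inequality: |a - b| < c < a + b
|6.8 - 10.6| < c < 6.8 + 10.6
3.8 < c < 17.4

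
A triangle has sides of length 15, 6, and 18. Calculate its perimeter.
Perimeter = sum of all sides
Perimeter = 15 + 6 + 18
Perimeter = 39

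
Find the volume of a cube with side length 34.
Volume = s³
Volume = 34³
Volume = 39304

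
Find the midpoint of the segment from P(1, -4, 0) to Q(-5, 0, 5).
Midpoint = ((1-5)/2, (-4+0)/2, (0+5)/2) = (-2, -2, 2.5)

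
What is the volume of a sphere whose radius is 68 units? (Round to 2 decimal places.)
Volume = (4/3) * pi * r³
Volume = (4/3) * pi * 68³
Volume = (4/3) * pi * 314432
Volume = 1317089.68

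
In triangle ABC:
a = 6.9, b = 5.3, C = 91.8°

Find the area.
Using A = ½ab·sin(C):
A = ½·6.9·5.3·sin(91.8°) = ½·36.57·0.999507 = 18.28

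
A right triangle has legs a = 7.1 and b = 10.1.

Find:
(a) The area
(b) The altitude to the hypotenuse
(a) Area = ½ab = ½·7.1·10.1 = 35.855
(b) Hypotenuse c = √(7.1² + 10.1²) = √152.42 = 12.3458
    Area = ½·c·h_c  →  h_c = 2·Area/c = 2·35.855/12.3458 = 5.808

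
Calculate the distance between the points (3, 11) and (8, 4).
Using the distance formula: d = sqrt((x₂-x₁)² + (y₂-y₁)²)
dx = 8 - 3 = 5
dy = 4 - 11 = -7
d = sqrt(5² + (-7)²) = sqrt(25 + 49) = sqrt(74) = 8.60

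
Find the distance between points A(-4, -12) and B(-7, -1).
Using the distance formula: d = sqrt((x₂-x₁)² + (y₂-y₁)²)
dx = (-7) - (-4) = -3
dy = (-1) - (-12) = 11
d = sqrt((-3)² + 11²) = sqrt(9 + 121) = sqrt(130) = 11.40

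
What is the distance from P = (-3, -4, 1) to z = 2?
d = |0(-3) + 0(-4) + 1(1) - (2)| / √(0² + 0² + 1²) = 1/√1 = 1.0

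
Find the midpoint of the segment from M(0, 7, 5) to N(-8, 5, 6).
Midpoint = ((0-8)/2, (7+5)/2, (5+6)/2) = (-4, 6, 5.5)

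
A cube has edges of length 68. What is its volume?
Volume = s³
Volume = 68³
Volume = 314432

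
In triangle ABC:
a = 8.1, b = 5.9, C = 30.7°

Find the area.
Using A = ½ab·sin(C):
A = ½·8.1·5.9·sin(30.7°) = ½·47.79·0.510543 = 12.2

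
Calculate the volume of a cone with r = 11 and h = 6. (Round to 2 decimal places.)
Volume = (1/3) * pi * r² * h
Volume = (1/3) * pi * 11² * 6
Volume = (1/3) * pi * 121 * 6
Volume = (1/3) * pi * 726
Volume = 760.27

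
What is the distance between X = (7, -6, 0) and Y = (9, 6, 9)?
d = √[(2)² + (12)² + (9)²] = √229 = 15.13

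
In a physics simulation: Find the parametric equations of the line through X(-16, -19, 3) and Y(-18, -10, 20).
Direction vector d = Y - X = (-2, 9, 17)
x = -16 - 2t, y = -19 + 9t, z = 3 + 17t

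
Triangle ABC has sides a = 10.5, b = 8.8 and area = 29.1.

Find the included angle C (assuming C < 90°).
Area = ½ab·sin(C)  →  sin(C) = 2·Area/(ab)
sin(C) = 2·29.1/(10.5·8.8) = 0.629870
C = arcsin(0.629870) = 39.04°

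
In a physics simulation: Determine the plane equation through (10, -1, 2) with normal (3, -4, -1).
d = n·P = (3)(10) + (-4)(-1) + (-1)(2) = 32
Plane: 3x - 4y - z = 32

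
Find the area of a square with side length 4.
Area = s²
Area = 4²
Area = 16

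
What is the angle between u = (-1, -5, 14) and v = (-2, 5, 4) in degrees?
u·v = 33, |u|² = 222, |v|² = 45
cos θ = 33/√9990 ≈ 0.3302
θ ≈ 70.72°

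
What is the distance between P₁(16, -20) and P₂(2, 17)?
Using the distance formula: d = sqrt((x₂-x₁)² + (y₂-y₁)²)
dx = 2 - 16 = -14
dy = 17 - (-20) = 37
d = sqrt((-14)² + 37²) = sqrt(196 + 1369) = sqrt(1565) = 39.56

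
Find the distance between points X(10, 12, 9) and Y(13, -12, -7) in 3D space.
d = √[(3)² + (-24)² + (-16)²] = √841 = 29.0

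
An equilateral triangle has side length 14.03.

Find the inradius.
For an equilateral triangle, r = s/(2√3) where s is the side.
r = 14.03/(2√3) = 14.03/3.464102 = 4.05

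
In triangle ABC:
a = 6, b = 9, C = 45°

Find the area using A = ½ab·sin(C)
A = ½·6·9·sin(45°) = ½·54·0.707107 = 19.09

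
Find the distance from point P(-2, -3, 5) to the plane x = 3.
d = |1(-2) + 0(-3) + 0(5) - (3)| / √(1² + 0² + 0²) = 5/√1 = 5.0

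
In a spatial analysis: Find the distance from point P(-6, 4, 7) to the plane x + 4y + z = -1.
d = |1(-6) + 4(4) + 1(7) - (-1)| / √(1² + 4² + 1²) = 18/√18 = 4.243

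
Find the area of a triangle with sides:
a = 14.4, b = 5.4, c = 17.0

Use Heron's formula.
s = (a+b+c)/2 = (14.4+5.4+17.0)/2 = 18.4
A = √(s(s-a)(s-b)(s-c)) = √(18.4·4·13·1.4)
A = √1339.52 = 36.6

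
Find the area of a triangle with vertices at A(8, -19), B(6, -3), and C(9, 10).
Using the coordinate formula: Area = (1/2)|x₁(y₂-y₃) + x₂(y₃-y₁) + x₃(y₁-y₂)|
Area = (1/2)|8((-3)-10) + 6(10-(-19)) + 9((-19)-(-3))|
Area = (1/2)|8*(-13) + 6*29 + 9*(-16)|
Area = (1/2)|(-104) + 174 + (-144)|
Area = (1/2)*74 = 37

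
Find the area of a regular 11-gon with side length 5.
For a regular 11-gon with side length s = 5:
Apothem a = s / (2*tan(pi/11)) = 5 / (2*tan(pi/11)) ≈ 8.5142
Perimeter P = 11 * 5 = 55
Area = (1/2) * P * a = (1/2) * 55 * 8.5142 = 234.14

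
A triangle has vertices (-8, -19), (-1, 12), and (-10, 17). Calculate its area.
Using the coordinate formula: Area = (1/2)|x₁(y₂-y₃) + x₂(y₃-y₁) + x₃(y₁-y₂)|
Area = (1/2)|(-8)(12-17) + (-1)(17-(-19)) + (-10)((-19)-12)|
Area = (1/2)|(-8)*(-5) + (-1)*36 + (-10)*(-31)|
Area = (1/2)|40 + (-36) + 310|
Area = (1/2)*314 = 157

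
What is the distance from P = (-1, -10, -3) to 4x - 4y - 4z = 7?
d = |4(-1) + (-4)(-10) + (-4)(-3) - (7)| / √(4² + (-4)² + (-4)²) = 41/√48 = 5.918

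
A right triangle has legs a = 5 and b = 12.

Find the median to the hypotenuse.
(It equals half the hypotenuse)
Hypotenuse c = √(5² + 12²) = √169 = 13
Median to hypotenuse = c/2 = 6.5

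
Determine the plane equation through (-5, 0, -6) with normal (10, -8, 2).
d = n·P = (10)(-5) + (-8)(0) + (2)(-6) = -62
Plane: 10x - 8y + 2z = -62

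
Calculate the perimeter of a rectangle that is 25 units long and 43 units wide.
Perimeter = 2 * (length + width)
Perimeter = 2 * (25 + 43)
Perimeter = 2 * 68
Perimeter = 136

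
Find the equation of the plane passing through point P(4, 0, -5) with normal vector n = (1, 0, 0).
d = n·P = (1)(4) + (0)(0) + (0)(-5) = 4
Plane: x = 4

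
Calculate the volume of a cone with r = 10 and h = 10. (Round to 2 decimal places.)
Volume = (1/3) * pi * r² * h
Volume = (1/3) * pi * 10² * 10
Volume = (1/3) * pi * 100 * 10
Volume = (1/3) * pi * 1000
Volume = 1047.20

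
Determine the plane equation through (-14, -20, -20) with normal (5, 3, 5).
d = n·P = (5)(-14) + (3)(-20) + (5)(-20) = -230
Plane: 5x + 3y + 5z = -230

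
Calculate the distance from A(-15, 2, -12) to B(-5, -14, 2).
d = √[(10)² + (-16)² + (14)²] = √552 = 23.49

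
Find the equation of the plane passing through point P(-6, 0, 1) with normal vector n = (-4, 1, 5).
d = n·P = (-4)(-6) + (1)(0) + (5)(1) = 29
Plane: -4x + y + 5z = 29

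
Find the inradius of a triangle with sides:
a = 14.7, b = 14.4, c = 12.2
s = (a+b+c)/2 = (14.7+14.4+12.2)/2 = 20.65
Area = √(s(s-a)(s-b)(s-c)) = √(20.65·5.95·6.25·8.45) = 80.554
r = Area/s = 80.554/20.65 = 3.901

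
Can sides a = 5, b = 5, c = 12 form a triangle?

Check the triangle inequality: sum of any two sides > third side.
No: 5 + 5 = 10 is not > 12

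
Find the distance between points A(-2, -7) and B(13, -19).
Using the distance formula: d = sqrt((x₂-x₁)² + (y₂-y₁)²)
dx = 13 - (-2) = 15
dy = (-19) - (-7) = -12
d = sqrt(15² + (-12)²) = sqrt(225 + 144) = sqrt(369) = 19.21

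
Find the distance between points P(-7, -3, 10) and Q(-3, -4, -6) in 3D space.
d = √[(4)² + (-1)² + (-16)²] = √273 = 16.52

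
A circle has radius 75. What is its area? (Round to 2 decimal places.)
Area = pi * r²
Area = pi * 75²
Area = pi * 5625
Area = 17671.46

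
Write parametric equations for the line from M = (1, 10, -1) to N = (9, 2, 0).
Direction vector d = N - M = (8, -8, 1)
x = 1 + 8t, y = 10 - 8t, z = -1 + t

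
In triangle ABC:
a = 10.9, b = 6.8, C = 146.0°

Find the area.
Using A = ½ab·sin(C):
A = ½·10.9·6.8·sin(146.0°) = ½·74.12·0.559193 = 20.72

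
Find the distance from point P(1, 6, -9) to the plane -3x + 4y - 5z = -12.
d = |(-3)(1) + 4(6) + (-5)(-9) - (-12)| / √((-3)² + 4² + (-5)²) = 78/√50 = 11.03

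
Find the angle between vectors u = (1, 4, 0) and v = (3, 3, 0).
u·v = 15, |u|² = 17, |v|² = 18
cos θ = 15/√306 ≈ 0.8575
θ ≈ 30.96°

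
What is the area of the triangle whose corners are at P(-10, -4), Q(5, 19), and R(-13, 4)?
Using the coordinate formula: Area = (1/2)|x₁(y₂-y₃) + x₂(y₃-y₁) + x₃(y₁-y₂)|
Area = (1/2)|(-10)(19-4) + 5(4-(-4)) + (-13)((-4)-19)|
Area = (1/2)|(-10)*15 + 5*8 + (-13)*(-23)|
Area = (1/2)|(-150) + 40 + 299|
Area = (1/2)*189 = 94.50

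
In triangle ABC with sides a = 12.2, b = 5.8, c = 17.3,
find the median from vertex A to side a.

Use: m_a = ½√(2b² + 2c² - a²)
m_a = ½√(2·5.8² + 2·17.3² - 12.2²)
m_a = ½√(67.28 + 598.58 - 148.84) = ½√517.02 = 11.37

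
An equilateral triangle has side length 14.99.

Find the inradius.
For an equilateral triangle, r = s/(2√3) where s is the side.
r = 14.99/(2√3) = 14.99/3.464102 = 4.327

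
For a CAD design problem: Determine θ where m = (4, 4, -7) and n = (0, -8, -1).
m·n = -25, |m|² = 81, |n|² = 65
cos θ = -25/√5265 ≈ -0.3445
θ ≈ 110.2°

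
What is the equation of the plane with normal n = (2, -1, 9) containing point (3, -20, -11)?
d = n·P = (2)(3) + (-1)(-20) + (9)(-11) = -73
Plane: 2x - y + 9z = -73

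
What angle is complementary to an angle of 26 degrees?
Complementary angles sum to 90 degrees.
Other angle = 90 - 26
Other angle = 64 degrees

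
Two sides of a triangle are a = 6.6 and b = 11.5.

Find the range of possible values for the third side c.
By the triangle inequality: |a - b| < c < a + b
|6.6 - 11.5| < c < 6.6 + 11.5
4.9 < c < 18.1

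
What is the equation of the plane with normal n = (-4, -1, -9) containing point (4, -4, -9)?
d = n·P = (-4)(4) + (-1)(-4) + (-9)(-9) = 69
Plane: -4x - y - 9z = 69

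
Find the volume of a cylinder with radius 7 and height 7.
Volume = pi * r² * h
Volume = pi * 7² * 7
Volume = pi * 49 * 7
Volume = pi * 343
Volume = 1077.57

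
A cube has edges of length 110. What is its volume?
Volume = s³
Volume = 110³
Volume = 1331000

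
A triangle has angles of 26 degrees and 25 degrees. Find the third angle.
Sum of angles in a triangle = 180 degrees
Third angle = 180 - 26 - 25
Third angle = 129 degrees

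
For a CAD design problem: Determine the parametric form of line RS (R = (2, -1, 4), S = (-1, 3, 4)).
Direction vector d = S - R = (-3, 4, 0)
x = 2 - 3t, y = -1 + 4t, z = 4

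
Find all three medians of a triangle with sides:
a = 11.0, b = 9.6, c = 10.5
Using m_x = ½√(2y² + 2z² - x²):
m_a = ½√(2·9.6² + 2·10.5² - 11.0²) = ½√283.82 = 8.423
m_b = ½√(2·11.0² + 2·10.5² - 9.6²) = ½√370.34 = 9.622
m_c = ½√(2·11.0² + 2·9.6² - 10.5²) = ½√316.07 = 8.889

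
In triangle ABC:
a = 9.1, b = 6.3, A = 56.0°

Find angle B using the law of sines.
sin(B)/b = sin(A)/a
sin(B) = b·sin(A)/a = 6.3·sin(56.0°)/9.1 = 0.573949
B = arcsin(0.573949) = 35.03°  (b ≤ a, so B ≤ A and the acute solution is unique)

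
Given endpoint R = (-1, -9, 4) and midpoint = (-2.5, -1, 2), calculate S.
S = (2×(-2.5) - (-1), 2×(-1) - (-9), 2×2 - 4) = (-4, 7, 0)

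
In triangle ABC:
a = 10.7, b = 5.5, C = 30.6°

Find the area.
Using A = ½ab·sin(C):
A = ½·10.7·5.5·sin(30.6°) = ½·58.85·0.509041 = 14.98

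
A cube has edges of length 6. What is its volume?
Volume = s³
Volume = 6³
Volume = 216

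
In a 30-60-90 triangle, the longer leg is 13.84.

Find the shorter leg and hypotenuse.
In a 30-60-90 triangle, sides are in ratio 1 : √3 : 2.
Long leg = short leg·√3  →  short leg = 13.84/√3 = 7.991
Hypotenuse = 2·(short leg) = 2·13.84/√3 = 15.98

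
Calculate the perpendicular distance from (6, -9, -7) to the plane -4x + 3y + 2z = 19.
d = |(-4)(6) + 3(-9) + 2(-7) - (19)| / √((-4)² + 3² + 2²) = 84/√29 = 15.6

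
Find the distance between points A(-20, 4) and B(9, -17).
Using the distance formula: d = sqrt((x₂-x₁)² + (y₂-y₁)²)
dx = 9 - (-20) = 29
dy = (-17) - 4 = -21
d = sqrt(29² + (-21)²) = sqrt(841 + 441) = sqrt(1282) = 35.81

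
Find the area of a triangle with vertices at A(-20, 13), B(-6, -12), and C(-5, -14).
Using the coordinate formula: Area = (1/2)|x₁(y₂-y₃) + x₂(y₃-y₁) + x₃(y₁-y₂)|
Area = (1/2)|(-20)((-12)-(-14)) + (-6)((-14)-13) + (-5)(13-(-12))|
Area = (1/2)|(-20)*2 + (-6)*(-27) + (-5)*25|
Area = (1/2)|(-40) + 162 + (-125)|
Area = (1/2)*3 = 1.50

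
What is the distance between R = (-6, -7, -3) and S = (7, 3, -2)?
d = √[(13)² + (10)² + (1)²] = √270 = 16.43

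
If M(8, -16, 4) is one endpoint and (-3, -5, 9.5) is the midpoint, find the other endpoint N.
N = (2×(-3) - 8, 2×(-5) - (-16), 2×9.5 - 4) = (-14, 6, 15)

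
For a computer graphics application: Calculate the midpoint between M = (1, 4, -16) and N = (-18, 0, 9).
Midpoint = ((1-18)/2, (4+0)/2, (-16+9)/2) = (-8.5, 2, -3.5)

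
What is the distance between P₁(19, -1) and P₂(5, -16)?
Using the distance formula: d = sqrt((x₂-x₁)² + (y₂-y₁)²)
dx = 5 - 19 = -14
dy = (-16) - (-1) = -15
d = sqrt((-14)² + (-15)²) = sqrt(196 + 225) = sqrt(421) = 20.52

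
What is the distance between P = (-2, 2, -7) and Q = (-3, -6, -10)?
d = √[(-1)² + (-8)² + (-3)²] = √74 = 8.602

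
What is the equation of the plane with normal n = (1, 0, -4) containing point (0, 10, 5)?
d = n·P = (1)(0) + (0)(10) + (-4)(5) = -20
Plane: x - 4z = -20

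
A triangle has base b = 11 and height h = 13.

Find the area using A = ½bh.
A = ½·11·13 = 71.5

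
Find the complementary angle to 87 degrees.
Complementary angles sum to 90 degrees.
Other angle = 90 - 87
Other angle = 3 degrees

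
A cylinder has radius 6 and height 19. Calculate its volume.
Volume = pi * r² * h
Volume = pi * 6² * 19
Volume = pi * 36 * 19
Volume = pi * 684
Volume = 2148.85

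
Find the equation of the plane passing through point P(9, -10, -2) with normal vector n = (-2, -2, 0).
d = n·P = (-2)(9) + (-2)(-10) + (0)(-2) = 2
Plane: -2x - 2y = 2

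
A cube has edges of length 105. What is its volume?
Volume = s³
Volume = 105³
Volume = 1157625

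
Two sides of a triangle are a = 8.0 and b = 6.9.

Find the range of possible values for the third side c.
By the triangle inequality: |a - b| < c < a + b
|8.0 - 6.9| < c < 8.0 + 6.9
1.1 < c < 14.9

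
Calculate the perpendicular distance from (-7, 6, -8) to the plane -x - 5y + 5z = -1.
d = |(-1)(-7) + (-5)(6) + 5(-8) - (-1)| / √((-1)² + (-5)² + 5²) = 62/√51 = 8.682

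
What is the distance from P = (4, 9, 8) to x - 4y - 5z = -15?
d = |1(4) + (-4)(9) + (-5)(8) - (-15)| / √(1² + (-4)² + (-5)²) = 57/√42 = 8.795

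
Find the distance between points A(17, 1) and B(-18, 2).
Using the distance formula: d = sqrt((x₂-x₁)² + (y₂-y₁)²)
dx = (-18) - 17 = -35
dy = 2 - 1 = 1
d = sqrt((-35)² + 1²) = sqrt(1225 + 1) = sqrt(1226) = 35.01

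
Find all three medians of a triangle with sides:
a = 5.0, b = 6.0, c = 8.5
Using m_x = ½√(2y² + 2z² - x²):
m_a = ½√(2·6.0² + 2·8.5² - 5.0²) = ½√191.5 = 6.919
m_b = ½√(2·5.0² + 2·8.5² - 6.0²) = ½√158.5 = 6.295
m_c = ½√(2·5.0² + 2·6.0² - 8.5²) = ½√49.75 = 3.527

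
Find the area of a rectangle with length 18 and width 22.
Area = length * width
Area = 18 * 22
Area = 396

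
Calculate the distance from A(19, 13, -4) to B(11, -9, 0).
d = √[(-8)² + (-22)² + (4)²] = √564 = 23.75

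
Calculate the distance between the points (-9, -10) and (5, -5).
Using the distance formula: d = sqrt((x₂-x₁)² + (y₂-y₁)²)
dx = 5 - (-9) = 14
dy = (-5) - (-10) = 5
d = sqrt(14² + 5²) = sqrt(196 + 25) = sqrt(221) = 14.87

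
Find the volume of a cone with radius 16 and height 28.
Volume = (1/3) * pi * r² * h
Volume = (1/3) * pi * 16² * 28
Volume = (1/3) * pi * 256 * 28
Volume = (1/3) * pi * 7168
Volume = 7506.31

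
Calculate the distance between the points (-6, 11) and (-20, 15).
Using the distance formula: d = sqrt((x₂-x₁)² + (y₂-y₁)²)
dx = (-20) - (-6) = -14
dy = 15 - 11 = 4
d = sqrt((-14)² + 4²) = sqrt(196 + 16) = sqrt(212) = 14.56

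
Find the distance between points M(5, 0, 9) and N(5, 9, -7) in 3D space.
d = √[(0)² + (9)² + (-16)²] = √337 = 18.36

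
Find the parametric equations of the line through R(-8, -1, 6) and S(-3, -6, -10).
Direction vector d = S - R = (5, -5, -16)
x = -8 + 5t, y = -1 - 5t, z = 6 - 16t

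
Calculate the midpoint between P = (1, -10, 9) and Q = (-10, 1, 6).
Midpoint = ((1-10)/2, (-10+1)/2, (9+6)/2) = (-4.5, -4.5, 7.5)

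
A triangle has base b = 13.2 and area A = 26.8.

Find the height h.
A = ½bh  →  h = 2A/b
h = 2·26.8/13.2 = 4.061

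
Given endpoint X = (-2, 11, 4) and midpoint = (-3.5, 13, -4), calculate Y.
Y = (2×(-3.5) - (-2), 2×13 - 11, 2×(-4) - 4) = (-5, 15, -12)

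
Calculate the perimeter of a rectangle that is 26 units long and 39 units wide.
Perimeter = 2 * (length + width)
Perimeter = 2 * (26 + 39)
Perimeter = 2 * 65
Perimeter = 130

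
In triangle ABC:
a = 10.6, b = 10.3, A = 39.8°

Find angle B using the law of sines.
sin(B)/b = sin(A)/a
sin(B) = b·sin(A)/a = 10.3·sin(39.8°)/10.6 = 0.621993
B = arcsin(0.621993) = 38.46°  (b ≤ a, so B ≤ A and the acute solution is unique)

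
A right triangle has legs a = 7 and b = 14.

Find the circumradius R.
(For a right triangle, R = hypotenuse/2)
Hypotenuse c = √(7² + 14²) = √245 = 15.6525
R = c/2 = 7.826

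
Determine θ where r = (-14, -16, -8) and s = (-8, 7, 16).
r·s = -128, |r|² = 516, |s|² = 369
cos θ = -128/√190404 ≈ -0.2933
θ ≈ 107.1°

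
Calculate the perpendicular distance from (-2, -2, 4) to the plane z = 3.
d = |0(-2) + 0(-2) + 1(4) - (3)| / √(0² + 0² + 1²) = 1/√1 = 1.0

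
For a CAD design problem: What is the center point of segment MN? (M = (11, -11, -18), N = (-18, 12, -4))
Midpoint = ((11-18)/2, (-11+12)/2, (-18-4)/2) = (-3.5, 0.5, -11)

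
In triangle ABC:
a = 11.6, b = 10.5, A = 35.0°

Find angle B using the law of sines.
sin(B)/b = sin(A)/a
sin(B) = b·sin(A)/a = 10.5·sin(35.0°)/11.6 = 0.519186
B = arcsin(0.519186) = 31.28°  (b ≤ a, so B ≤ A and the acute solution is unique)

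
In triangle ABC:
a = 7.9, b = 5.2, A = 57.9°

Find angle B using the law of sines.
sin(B)/b = sin(A)/a
sin(B) = b·sin(A)/a = 5.2·sin(57.9°)/7.9 = 0.557599
B = arcsin(0.557599) = 33.89°  (b ≤ a, so B ≤ A and the acute solution is unique)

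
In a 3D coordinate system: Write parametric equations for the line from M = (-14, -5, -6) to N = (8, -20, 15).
Direction vector d = N - M = (22, -15, 21)
x = -14 + 22t, y = -5 - 15t, z = -6 + 21t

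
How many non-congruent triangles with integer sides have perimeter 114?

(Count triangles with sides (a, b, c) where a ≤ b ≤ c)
With a ≤ b ≤ c and a + b + c = 114, the triangle inequality a + b > c gives c < 114/2, so c ≤ 56.
Iterate a from 1 to ⌊p/3⌋ = 38; for each a, b ranges from a to ⌊(p−a)/2⌋ with c = p − a − b, keeping only c ≥ b.
Triples: (2, 56, 56), (3, 55, 56), (4, 54, 56), …
Count = 271 triangles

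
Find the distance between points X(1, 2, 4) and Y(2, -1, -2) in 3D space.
d = √[(1)² + (-3)² + (-6)²] = √46 = 6.782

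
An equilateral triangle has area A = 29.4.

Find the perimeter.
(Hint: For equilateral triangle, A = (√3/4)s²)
A = (√3/4)s²  →  s² = 4A/√3 = 4·29.4/√3 = 67.8964
s = 8.23993
Perimeter = 3s = 24.72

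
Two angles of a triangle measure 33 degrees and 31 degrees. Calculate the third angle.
Sum of angles in a triangle = 180 degrees
Third angle = 180 - 33 - 31
Third angle = 116 degrees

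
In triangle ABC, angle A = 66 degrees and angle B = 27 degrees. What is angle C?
Sum of angles in a triangle = 180 degrees
Third angle = 180 - 66 - 27
Third angle = 87 degrees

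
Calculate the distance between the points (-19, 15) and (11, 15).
Using the distance formula: d = sqrt((x₂-x₁)² + (y₂-y₁)²)
dx = 11 - (-19) = 30
dy = 15 - 15 = 0
d = sqrt(30² + 0²) = sqrt(900 + 0) = sqrt(900) = 30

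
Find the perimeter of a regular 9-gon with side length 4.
Perimeter = number of sides * side length
Perimeter = 9 * 4
Perimeter = 36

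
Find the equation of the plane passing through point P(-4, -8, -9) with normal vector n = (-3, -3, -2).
d = n·P = (-3)(-4) + (-3)(-8) + (-2)(-9) = 54
Plane: -3x - 3y - 2z = 54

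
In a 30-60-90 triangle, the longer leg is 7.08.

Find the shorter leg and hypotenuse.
In a 30-60-90 triangle, sides are in ratio 1 : √3 : 2.
Long leg = short leg·√3  →  short leg = 7.08/√3 = 4.088
Hypotenuse = 2·(short leg) = 2·7.08/√3 = 8.175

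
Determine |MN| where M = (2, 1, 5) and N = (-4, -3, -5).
d = √[(-6)² + (-4)² + (-10)²] = √152 = 12.33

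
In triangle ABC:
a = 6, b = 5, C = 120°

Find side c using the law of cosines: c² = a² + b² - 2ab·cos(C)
c² = 6² + 5² - 2·6·5·cos(120°)
c² = 36 + 25 - 60·-0.5000 = 91
c = √91 = 9.539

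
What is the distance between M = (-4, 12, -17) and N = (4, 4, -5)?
d = √[(8)² + (-8)² + (12)²] = √272 = 16.49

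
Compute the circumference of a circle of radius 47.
Circumference = 2 * pi * r
Circumference = 2 * pi * 47
Circumference = 295.31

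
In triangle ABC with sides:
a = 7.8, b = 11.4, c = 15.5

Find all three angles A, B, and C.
By the law of cosines:
cos(A) = (b² + c² - a²)/(2bc) = 0.875410  →  A = 28.91°
cos(B) = (a² + c² - b²)/(2ac) = 0.707734  →  B = 44.95°
cos(C) = (a² + b² - c²)/(2ab) = -0.278059  →  C = 106.1°
Check: A + B + C = 180.0° ✓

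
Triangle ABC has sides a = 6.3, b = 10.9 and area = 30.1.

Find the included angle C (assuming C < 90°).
Area = ½ab·sin(C)  →  sin(C) = 2·Area/(ab)
sin(C) = 2·30.1/(6.3·10.9) = 0.876656
C = arcsin(0.876656) = 61.24°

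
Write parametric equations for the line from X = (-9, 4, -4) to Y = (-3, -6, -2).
Direction vector d = Y - X = (6, -10, 2)
x = -9 + 6t, y = 4 - 10t, z = -4 + 2t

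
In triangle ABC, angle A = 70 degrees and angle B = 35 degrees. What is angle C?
Sum of angles in a triangle = 180 degrees
Third angle = 180 - 70 - 35
Third angle = 75 degrees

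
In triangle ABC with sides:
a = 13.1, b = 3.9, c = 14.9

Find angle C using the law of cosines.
cos(C) = (a² + b² - c²)/(2ab)
cos(C) = (13.1² + 3.9² - 14.9²)/(2·13.1·3.9) = -35.19/102.18 = -0.344392
C = arccos(-0.344392) = 110.1°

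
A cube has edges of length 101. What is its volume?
Volume = s³
Volume = 101³
Volume = 1030301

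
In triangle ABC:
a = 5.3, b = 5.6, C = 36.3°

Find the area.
Using A = ½ab·sin(C):
A = ½·5.3·5.6·sin(36.3°) = ½·29.68·0.592013 = 8.785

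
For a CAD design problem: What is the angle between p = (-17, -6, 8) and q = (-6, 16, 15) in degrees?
p·q = 126, |p|² = 389, |q|² = 517
cos θ = 126/√201113 ≈ 0.281
θ ≈ 73.68°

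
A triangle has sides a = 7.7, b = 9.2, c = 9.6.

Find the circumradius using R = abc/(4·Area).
s = (a+b+c)/2 = 13.25
Area = √(s(s-a)(s-b)(s-c)) = √(13.25·5.55·4.05·3.65) = 32.9707
R = abc/(4·Area) = (7.7·9.2·9.6)/(4·32.9707) = 680.064/131.8828 = 5.157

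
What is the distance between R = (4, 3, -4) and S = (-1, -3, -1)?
d = √[(-5)² + (-6)² + (3)²] = √70 = 8.367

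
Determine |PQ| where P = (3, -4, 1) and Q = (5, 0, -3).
d = √[(2)² + (4)² + (-4)²] = √36 = 6.0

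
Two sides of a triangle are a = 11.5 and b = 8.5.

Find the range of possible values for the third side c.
By the triangle inequality: |a - b| < c < a + b
|11.5 - 8.5| < c < 11.5 + 8.5
3 < c < 20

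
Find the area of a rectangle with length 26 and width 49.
Area = length * width
Area = 26 * 49
Area = 1274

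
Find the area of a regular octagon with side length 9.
For a regular 8-gon with side length s = 9:
Apothem a = s / (2*tan(pi/8)) = 9 / (2*tan(pi/8)) ≈ 10.864
Perimeter P = 8 * 9 = 72
Area = (1/2) * P * a = (1/2) * 72 * 10.864 = 391.10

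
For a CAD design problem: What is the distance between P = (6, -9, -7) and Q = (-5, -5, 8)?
d = √[(-11)² + (4)² + (15)²] = √362 = 19.03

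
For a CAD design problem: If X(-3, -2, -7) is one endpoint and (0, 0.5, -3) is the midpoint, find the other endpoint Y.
Y = (2×0 - (-3), 2×0.5 - (-2), 2×(-3) - (-7)) = (3, 3, 1)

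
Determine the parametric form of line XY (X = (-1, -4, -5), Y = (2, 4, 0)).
Direction vector d = Y - X = (3, 8, 5)
x = -1 + 3t, y = -4 + 8t, z = -5 + 5t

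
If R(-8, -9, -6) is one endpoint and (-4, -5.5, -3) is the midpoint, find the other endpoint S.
S = (2×(-4) - (-8), 2×(-5.5) - (-9), 2×(-3) - (-6)) = (0, -2, 0)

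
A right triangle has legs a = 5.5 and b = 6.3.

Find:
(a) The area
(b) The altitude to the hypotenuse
(a) Area = ½ab = ½·5.5·6.3 = 17.325
(b) Hypotenuse c = √(5.5² + 6.3²) = √69.94 = 8.36301
    Area = ½·c·h_c  →  h_c = 2·Area/c = 2·17.325/8.36301 = 4.143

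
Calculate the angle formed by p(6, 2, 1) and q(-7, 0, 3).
p·q = -39, |p|² = 41, |q|² = 58
cos θ = -39/√2378 ≈ -0.7998
θ ≈ 143.1°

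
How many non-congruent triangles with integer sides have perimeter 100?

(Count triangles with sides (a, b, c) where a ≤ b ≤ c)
With a ≤ b ≤ c and a + b + c = 100, the triangle inequality a + b > c gives c < 100/2, so c ≤ 49.
Iterate a from 1 to ⌊p/3⌋ = 33; for each a, b ranges from a to ⌊(p−a)/2⌋ with c = p − a − b, keeping only c ≥ b.
Triples: (2, 49, 49), (3, 48, 49), (4, 47, 49), …
Count = 208 triangles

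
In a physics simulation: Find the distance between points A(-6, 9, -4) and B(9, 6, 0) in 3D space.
d = √[(15)² + (-3)² + (4)²] = √250 = 15.81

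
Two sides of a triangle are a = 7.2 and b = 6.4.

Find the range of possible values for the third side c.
By the triangle inequality: |a - b| < c < a + b
|7.2 - 6.4| < c < 7.2 + 6.4
0.8 < c < 13.6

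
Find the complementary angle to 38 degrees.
Complementary angles sum to 90 degrees.
Other angle = 90 - 38
Other angle = 52 degrees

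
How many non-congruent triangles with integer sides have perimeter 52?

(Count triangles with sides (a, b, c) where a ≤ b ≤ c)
With a ≤ b ≤ c and a + b + c = 52, the triangle inequality a + b > c gives c < 52/2, so c ≤ 25.
Iterate a from 1 to ⌊p/3⌋ = 17; for each a, b ranges from a to ⌊(p−a)/2⌋ with c = p − a − b, keeping only c ≥ b.
Triples: (2, 25, 25), (3, 24, 25), (4, 23, 25), …
Count = 56 triangles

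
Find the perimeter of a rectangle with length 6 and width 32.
Perimeter = 2 * (length + width)
Perimeter = 2 * (6 + 32)
Perimeter = 2 * 38
Perimeter = 76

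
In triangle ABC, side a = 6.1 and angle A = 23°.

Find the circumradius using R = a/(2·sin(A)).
R = a/(2·sin(A)) = 6.1/(2·sin(23°))
R = 6.1/(2·0.390731) = 6.1/0.781462 = 7.806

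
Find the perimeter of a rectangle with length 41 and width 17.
Perimeter = 2 * (length + width)
Perimeter = 2 * (41 + 17)
Perimeter = 2 * 58
Perimeter = 116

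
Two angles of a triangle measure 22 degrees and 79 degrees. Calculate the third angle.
Sum of angles in a triangle = 180 degrees
Third angle = 180 - 22 - 79
Third angle = 79 degrees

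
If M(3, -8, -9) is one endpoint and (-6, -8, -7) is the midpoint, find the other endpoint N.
N = (2×(-6) - 3, 2×(-8) - (-8), 2×(-7) - (-9)) = (-15, -8, -5)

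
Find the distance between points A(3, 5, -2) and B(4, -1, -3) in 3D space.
d = √[(1)² + (-6)² + (-1)²] = √38 = 6.164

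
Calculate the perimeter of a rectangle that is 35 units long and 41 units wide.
Perimeter = 2 * (length + width)
Perimeter = 2 * (35 + 41)
Perimeter = 2 * 76
Perimeter = 152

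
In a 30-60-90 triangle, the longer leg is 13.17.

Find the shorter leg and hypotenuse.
In a 30-60-90 triangle, sides are in ratio 1 : √3 : 2.
Long leg = short leg·√3  →  short leg = 13.17/√3 = 7.604
Hypotenuse = 2·(short leg) = 2·13.17/√3 = 15.21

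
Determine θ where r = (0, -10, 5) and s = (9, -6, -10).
r·s = 10, |r|² = 125, |s|² = 217
cos θ = 10/√27125 ≈ 0.06072
θ ≈ 86.52°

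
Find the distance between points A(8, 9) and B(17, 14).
Using the distance formula: d = sqrt((x₂-x₁)² + (y₂-y₁)²)
dx = 17 - 8 = 9
dy = 14 - 9 = 5
d = sqrt(9² + 5²) = sqrt(81 + 25) = sqrt(106) = 10.30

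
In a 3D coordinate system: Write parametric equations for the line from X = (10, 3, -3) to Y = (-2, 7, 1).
Direction vector d = Y - X = (-12, 4, 4)
x = 10 - 12t, y = 3 + 4t, z = -3 + 4t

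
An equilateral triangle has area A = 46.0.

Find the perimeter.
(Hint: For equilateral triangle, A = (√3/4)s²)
A = (√3/4)s²  →  s² = 4A/√3 = 4·46.0/√3 = 106.232
s = 10.3069
Perimeter = 3s = 30.92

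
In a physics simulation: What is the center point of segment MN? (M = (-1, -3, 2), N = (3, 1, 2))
Midpoint = ((-1+3)/2, (-3+1)/2, (2+2)/2) = (1, -1, 2)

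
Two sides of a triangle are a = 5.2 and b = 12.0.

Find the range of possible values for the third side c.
By the triangle inequality: |a - b| < c < a + b
|5.2 - 12.0| < c < 5.2 + 12.0
6.8 < c < 17.2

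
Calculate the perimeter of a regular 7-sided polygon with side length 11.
Perimeter = number of sides * side length
Perimeter = 7 * 11
Perimeter = 77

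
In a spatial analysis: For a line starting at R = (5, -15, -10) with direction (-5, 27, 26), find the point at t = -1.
P(-1) = (5 + (-5)(-1), -15 + 27(-1), -10 + 26(-1)) = (10, -42, -36)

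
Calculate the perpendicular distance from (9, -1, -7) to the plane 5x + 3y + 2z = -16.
d = |5(9) + 3(-1) + 2(-7) - (-16)| / √(5² + 3² + 2²) = 44/√38 = 7.138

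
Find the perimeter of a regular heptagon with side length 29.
Perimeter = number of sides * side length
Perimeter = 7 * 29
Perimeter = 203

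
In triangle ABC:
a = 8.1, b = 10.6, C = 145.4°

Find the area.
Using A = ½ab·sin(C):
A = ½·8.1·10.6·sin(145.4°) = ½·85.86·0.567844 = 24.38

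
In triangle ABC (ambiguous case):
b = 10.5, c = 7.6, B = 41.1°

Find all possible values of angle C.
sin(C)/c = sin(B)/b  →  sin(C) = c·sin(B)/b = 7.6·sin(41.1°)/10.5 = 0.475814
C₁ = arcsin(0.475814) = 28.41°,  C₂ = 180° - C₁ = 151.59°
Check C₂: A = 180° - 41.1° - 151.59° = -12.69° ≤ 0, rejected
C = 28.41° (one solution)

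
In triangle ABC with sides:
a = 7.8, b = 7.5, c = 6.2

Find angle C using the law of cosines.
cos(C) = (a² + b² - c²)/(2ab)
cos(C) = (7.8² + 7.5² - 6.2²)/(2·7.8·7.5) = 78.65/117 = 0.672222
C = arccos(0.672222) = 47.76°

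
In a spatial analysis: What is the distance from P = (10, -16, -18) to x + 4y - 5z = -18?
d = |1(10) + 4(-16) + (-5)(-18) - (-18)| / √(1² + 4² + (-5)²) = 54/√42 = 8.332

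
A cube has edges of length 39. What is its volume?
Volume = s³
Volume = 39³
Volume = 59319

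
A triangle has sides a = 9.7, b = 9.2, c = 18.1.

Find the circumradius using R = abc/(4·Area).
s = (a+b+c)/2 = 18.5
Area = √(s(s-a)(s-b)(s-c)) = √(18.5·8.8·9.3·0.4) = 24.6093
R = abc/(4·Area) = (9.7·9.2·18.1)/(4·24.6093) = 1615.244/98.4372 = 16.41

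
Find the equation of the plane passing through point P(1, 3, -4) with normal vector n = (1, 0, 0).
d = n·P = (1)(1) + (0)(3) + (0)(-4) = 1
Plane: x = 1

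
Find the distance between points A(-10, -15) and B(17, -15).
Using the distance formula: d = sqrt((x₂-x₁)² + (y₂-y₁)²)
dx = 17 - (-10) = 27
dy = (-15) - (-15) = 0
d = sqrt(27² + 0²) = sqrt(729 + 0) = sqrt(729) = 27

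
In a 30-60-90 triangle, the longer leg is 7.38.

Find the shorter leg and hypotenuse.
In a 30-60-90 triangle, sides are in ratio 1 : √3 : 2.
Long leg = short leg·√3  →  short leg = 7.38/√3 = 4.261
Hypotenuse = 2·(short leg) = 2·7.38/√3 = 8.522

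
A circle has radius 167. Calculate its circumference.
Circumference = 2 * pi * r
Circumference = 2 * pi * 167
Circumference = 1049.29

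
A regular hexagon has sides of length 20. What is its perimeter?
Perimeter = number of sides * side length
Perimeter = 6 * 20
Perimeter = 120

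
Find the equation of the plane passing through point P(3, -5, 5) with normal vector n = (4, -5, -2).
d = n·P = (4)(3) + (-5)(-5) + (-2)(5) = 27
Plane: 4x - 5y - 2z = 27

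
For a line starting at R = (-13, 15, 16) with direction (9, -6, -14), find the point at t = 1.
P(1) = (-13 + 9(1), 15 + (-6)(1), 16 + (-14)(1)) = (-4, 9, 2)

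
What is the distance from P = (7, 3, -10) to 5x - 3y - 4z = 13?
d = |5(7) + (-3)(3) + (-4)(-10) - (13)| / √(5² + (-3)² + (-4)²) = 53/√50 = 7.495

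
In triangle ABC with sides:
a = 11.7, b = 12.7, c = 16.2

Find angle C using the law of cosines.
cos(C) = (a² + b² - c²)/(2ab)
cos(C) = (11.7² + 12.7² - 16.2²)/(2·11.7·12.7) = 35.74/297.18 = 0.120264
C = arccos(0.120264) = 83.09°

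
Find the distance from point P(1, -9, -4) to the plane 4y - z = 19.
d = |0(1) + 4(-9) + (-1)(-4) - (19)| / √(0² + 4² + (-1)²) = 51/√17 = 12.37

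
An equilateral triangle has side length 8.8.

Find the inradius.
For an equilateral triangle, r = s/(2√3) where s is the side.
r = 8.8/(2√3) = 8.8/3.464102 = 2.54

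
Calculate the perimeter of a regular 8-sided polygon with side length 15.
Perimeter = number of sides * side length
Perimeter = 8 * 15
Perimeter = 120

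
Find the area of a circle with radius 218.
Area = pi * r²
Area = pi * 218²
Area = pi * 47524
Area = 149301.05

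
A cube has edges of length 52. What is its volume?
Volume = s³
Volume = 52³
Volume = 140608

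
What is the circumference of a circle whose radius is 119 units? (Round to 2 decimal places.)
Circumference = 2 * pi * r
Circumference = 2 * pi * 119
Circumference = 747.70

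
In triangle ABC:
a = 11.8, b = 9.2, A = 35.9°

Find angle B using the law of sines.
sin(B)/b = sin(A)/a
sin(B) = b·sin(A)/a = 9.2·sin(35.9°)/11.8 = 0.457172
B = arcsin(0.457172) = 27.2°  (b ≤ a, so B ≤ A and the acute solution is unique)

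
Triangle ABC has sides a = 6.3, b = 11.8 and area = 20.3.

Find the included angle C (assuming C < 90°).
Area = ½ab·sin(C)  →  sin(C) = 2·Area/(ab)
sin(C) = 2·20.3/(6.3·11.8) = 0.546139
C = arcsin(0.546139) = 33.1°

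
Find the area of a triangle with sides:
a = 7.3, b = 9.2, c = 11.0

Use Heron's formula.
s = (a+b+c)/2 = (7.3+9.2+11.0)/2 = 13.75
A = √(s(s-a)(s-b)(s-c)) = √(13.75·6.45·4.55·2.75)
A = √1109.7 = 33.31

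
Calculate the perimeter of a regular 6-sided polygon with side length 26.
Perimeter = number of sides * side length
Perimeter = 6 * 26
Perimeter = 156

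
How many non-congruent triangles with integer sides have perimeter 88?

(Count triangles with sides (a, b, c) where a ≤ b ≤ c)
With a ≤ b ≤ c and a + b + c = 88, the triangle inequality a + b > c gives c < 88/2, so c ≤ 43.
Iterate a from 1 to ⌊p/3⌋ = 29; for each a, b ranges from a to ⌊(p−a)/2⌋ with c = p − a − b, keeping only c ≥ b.
Triples: (2, 43, 43), (3, 42, 43), (4, 41, 43), …
Count = 161 triangles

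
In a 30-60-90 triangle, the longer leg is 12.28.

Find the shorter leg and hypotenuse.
In a 30-60-90 triangle, sides are in ratio 1 : √3 : 2.
Long leg = short leg·√3  →  short leg = 12.28/√3 = 7.09
Hypotenuse = 2·(short leg) = 2·12.28/√3 = 14.18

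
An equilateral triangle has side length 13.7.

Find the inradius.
For an equilateral triangle, r = s/(2√3) where s is the side.
r = 13.7/(2√3) = 13.7/3.464102 = 3.955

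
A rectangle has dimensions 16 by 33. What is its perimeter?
Perimeter = 2 * (length + width)
Perimeter = 2 * (16 + 33)
Perimeter = 2 * 49
Perimeter = 98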